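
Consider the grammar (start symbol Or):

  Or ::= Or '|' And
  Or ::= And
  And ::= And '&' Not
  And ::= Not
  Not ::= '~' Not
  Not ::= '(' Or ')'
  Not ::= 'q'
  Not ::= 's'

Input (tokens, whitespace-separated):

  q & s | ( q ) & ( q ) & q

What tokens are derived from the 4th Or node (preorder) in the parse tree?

q

[Or [Or [And [And [Not q]] & [Not s]]] | [And [And [And [Not ( [Or [And [Not q]]] )]] & [Not ( [Or [And [Not q]]] )]] & [Not q]]]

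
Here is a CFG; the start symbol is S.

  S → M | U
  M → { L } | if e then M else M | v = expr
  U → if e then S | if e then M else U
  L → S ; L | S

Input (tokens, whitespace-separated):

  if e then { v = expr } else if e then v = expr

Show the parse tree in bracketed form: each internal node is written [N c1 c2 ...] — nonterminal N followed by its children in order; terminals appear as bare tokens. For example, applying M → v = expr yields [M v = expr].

[S [U if e then [M { [L [S [M v = expr]]] }] else [U if e then [S [M v = expr]]]]]

S
U
if e then M else U
if e then { L } else U
if e then { S } else U
if e then { M } else U
if e then { v = expr } else U
if e then { v = expr } else if e then S
if e then { v = expr } else if e then M
if e then { v = expr } else if e then v = expr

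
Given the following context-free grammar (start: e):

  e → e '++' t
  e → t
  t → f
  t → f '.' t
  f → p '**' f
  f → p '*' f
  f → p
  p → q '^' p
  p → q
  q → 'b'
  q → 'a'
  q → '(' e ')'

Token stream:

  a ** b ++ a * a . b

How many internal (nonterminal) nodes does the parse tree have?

[e [e [t [f [p [q a]] ** [f [p [q b]]]]]] ++ [t [f [p [q a]] * [f [p [q a]]]] . [t [f [p [q b]]]]]]

20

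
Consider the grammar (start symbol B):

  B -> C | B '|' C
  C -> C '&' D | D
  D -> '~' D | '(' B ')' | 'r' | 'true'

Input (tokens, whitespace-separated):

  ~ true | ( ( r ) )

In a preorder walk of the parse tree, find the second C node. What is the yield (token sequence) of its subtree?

( ( r ) )

[B [B [C [D ~ [D true]]]] | [C [D ( [B [C [D ( [B [C [D r]]] )]]] )]]]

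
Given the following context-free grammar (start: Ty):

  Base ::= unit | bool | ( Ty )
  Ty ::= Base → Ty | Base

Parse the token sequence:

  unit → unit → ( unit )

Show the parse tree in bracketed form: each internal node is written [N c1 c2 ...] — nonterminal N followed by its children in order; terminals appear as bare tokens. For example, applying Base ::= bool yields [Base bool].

Ty
Base → Ty
unit → Ty
unit → Base → Ty
unit → unit → Ty
unit → unit → Base
unit → unit → ( Ty )
unit → unit → ( Base )
unit → unit → ( unit )

[Ty [Base unit] → [Ty [Base unit] → [Ty [Base ( [Ty [Base unit]] )]]]]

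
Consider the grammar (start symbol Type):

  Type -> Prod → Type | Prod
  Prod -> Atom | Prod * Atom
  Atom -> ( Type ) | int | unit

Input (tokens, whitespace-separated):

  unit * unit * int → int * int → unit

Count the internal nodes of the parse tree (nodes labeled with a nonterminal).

15

[Type [Prod [Prod [Prod [Atom unit]] * [Atom unit]] * [Atom int]] → [Type [Prod [Prod [Atom int]] * [Atom int]] → [Type [Prod [Atom unit]]]]]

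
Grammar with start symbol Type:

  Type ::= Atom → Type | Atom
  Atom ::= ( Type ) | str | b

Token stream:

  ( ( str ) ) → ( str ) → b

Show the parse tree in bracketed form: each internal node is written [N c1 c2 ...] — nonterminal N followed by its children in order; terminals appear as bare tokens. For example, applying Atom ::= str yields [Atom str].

Type
Atom → Type
( Type ) → Type
( Atom ) → Type
( ( Type ) ) → Type
( ( Atom ) ) → Type
( ( str ) ) → Type
( ( str ) ) → Atom → Type
( ( str ) ) → ( Type ) → Type
( ( str ) ) → ( Atom ) → Type
( ( str ) ) → ( str ) → Type
( ( str ) ) → ( str ) → Atom
( ( str ) ) → ( str ) → b

[Type [Atom ( [Type [Atom ( [Type [Atom str]] )]] )] → [Type [Atom ( [Type [Atom str]] )] → [Type [Atom b]]]]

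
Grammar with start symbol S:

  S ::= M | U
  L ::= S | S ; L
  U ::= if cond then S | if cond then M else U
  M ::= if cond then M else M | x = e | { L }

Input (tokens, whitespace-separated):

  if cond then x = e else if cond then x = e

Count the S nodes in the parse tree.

[S [U if cond then [M x = e] else [U if cond then [S [M x = e]]]]]

2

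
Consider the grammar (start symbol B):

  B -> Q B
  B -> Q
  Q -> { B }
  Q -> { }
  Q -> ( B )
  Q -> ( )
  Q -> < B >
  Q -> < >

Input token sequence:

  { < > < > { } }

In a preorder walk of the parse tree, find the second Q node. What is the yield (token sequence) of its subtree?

[B [Q { [B [Q < >] [B [Q < >] [B [Q { }]]]] }]]

< >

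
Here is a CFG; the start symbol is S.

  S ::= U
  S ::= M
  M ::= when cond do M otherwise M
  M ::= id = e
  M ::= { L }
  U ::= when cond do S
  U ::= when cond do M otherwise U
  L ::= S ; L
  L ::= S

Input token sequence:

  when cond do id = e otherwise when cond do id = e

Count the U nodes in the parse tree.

[S [U when cond do [M id = e] otherwise [U when cond do [S [M id = e]]]]]

2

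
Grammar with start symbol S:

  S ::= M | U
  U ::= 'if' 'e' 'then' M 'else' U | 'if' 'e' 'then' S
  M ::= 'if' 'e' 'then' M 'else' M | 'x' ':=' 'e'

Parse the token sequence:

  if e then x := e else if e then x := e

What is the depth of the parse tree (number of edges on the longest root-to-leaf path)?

5

[S [U if e then [M x := e] else [U if e then [S [M x := e]]]]]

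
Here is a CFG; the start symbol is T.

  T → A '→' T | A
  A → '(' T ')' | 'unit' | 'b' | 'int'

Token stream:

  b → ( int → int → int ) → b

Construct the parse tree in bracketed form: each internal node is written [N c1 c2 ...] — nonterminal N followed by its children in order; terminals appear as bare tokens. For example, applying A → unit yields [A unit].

T
A → T
b → T
b → A → T
b → ( T ) → T
b → ( A → T ) → T
b → ( int → T ) → T
b → ( int → A → T ) → T
b → ( int → int → T ) → T
b → ( int → int → A ) → T
b → ( int → int → int ) → T
b → ( int → int → int ) → A
b → ( int → int → int ) → b

[T [A b] → [T [A ( [T [A int] → [T [A int] → [T [A int]]]] )] → [T [A b]]]]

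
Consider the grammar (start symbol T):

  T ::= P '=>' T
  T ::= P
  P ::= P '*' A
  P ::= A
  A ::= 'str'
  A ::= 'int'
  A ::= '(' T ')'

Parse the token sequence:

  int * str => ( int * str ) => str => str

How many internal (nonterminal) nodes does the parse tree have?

19

[T [P [P [A int]] * [A str]] => [T [P [A ( [T [P [P [A int]] * [A str]]] )]] => [T [P [A str]] => [T [P [A str]]]]]]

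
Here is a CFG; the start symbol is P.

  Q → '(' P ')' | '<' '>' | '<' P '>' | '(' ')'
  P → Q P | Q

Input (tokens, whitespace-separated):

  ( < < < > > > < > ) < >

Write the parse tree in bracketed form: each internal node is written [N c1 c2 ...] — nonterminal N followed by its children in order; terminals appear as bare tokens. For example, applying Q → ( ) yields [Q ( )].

[P [Q ( [P [Q < [P [Q < [P [Q < >]] >]] >] [P [Q < >]]] )] [P [Q < >]]]

P
Q P
( P ) P
( Q P ) P
( < P > P ) P
( < Q > P ) P
( < < P > > P ) P
( < < Q > > P ) P
( < < < > > > P ) P
( < < < > > > Q ) P
( < < < > > > < > ) P
( < < < > > > < > ) Q
( < < < > > > < > ) < >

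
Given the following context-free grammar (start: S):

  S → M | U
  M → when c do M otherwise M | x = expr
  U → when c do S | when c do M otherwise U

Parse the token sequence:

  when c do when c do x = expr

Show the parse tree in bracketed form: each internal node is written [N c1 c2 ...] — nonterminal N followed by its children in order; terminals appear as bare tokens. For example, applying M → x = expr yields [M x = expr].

S
U
when c do S
when c do U
when c do when c do S
when c do when c do M
when c do when c do x = expr

[S [U when c do [S [U when c do [S [M x = expr]]]]]]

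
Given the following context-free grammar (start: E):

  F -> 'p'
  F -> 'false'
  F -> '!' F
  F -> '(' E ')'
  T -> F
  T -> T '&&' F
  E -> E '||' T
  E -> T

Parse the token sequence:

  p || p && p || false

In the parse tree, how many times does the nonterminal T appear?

4

[E [E [E [T [F p]]] || [T [T [F p]] && [F p]]] || [T [F false]]]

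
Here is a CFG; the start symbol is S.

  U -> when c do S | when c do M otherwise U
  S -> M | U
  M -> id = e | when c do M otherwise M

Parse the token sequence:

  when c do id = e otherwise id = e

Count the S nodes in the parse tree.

1

[S [M when c do [M id = e] otherwise [M id = e]]]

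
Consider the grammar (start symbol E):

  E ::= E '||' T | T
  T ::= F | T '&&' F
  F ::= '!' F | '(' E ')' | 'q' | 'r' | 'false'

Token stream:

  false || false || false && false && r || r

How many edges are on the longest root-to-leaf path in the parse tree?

[E [E [E [E [T [F false]]] || [T [F false]]] || [T [T [T [F false]] && [F false]] && [F r]]] || [T [F r]]]

6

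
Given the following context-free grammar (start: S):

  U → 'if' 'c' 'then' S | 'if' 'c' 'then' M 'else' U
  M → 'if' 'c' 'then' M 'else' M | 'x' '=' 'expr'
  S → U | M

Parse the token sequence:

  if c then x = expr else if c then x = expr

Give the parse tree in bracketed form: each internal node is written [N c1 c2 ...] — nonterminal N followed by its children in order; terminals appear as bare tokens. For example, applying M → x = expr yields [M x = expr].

S
U
if c then M else U
if c then x = expr else U
if c then x = expr else if c then S
if c then x = expr else if c then M
if c then x = expr else if c then x = expr

[S [U if c then [M x = expr] else [U if c then [S [M x = expr]]]]]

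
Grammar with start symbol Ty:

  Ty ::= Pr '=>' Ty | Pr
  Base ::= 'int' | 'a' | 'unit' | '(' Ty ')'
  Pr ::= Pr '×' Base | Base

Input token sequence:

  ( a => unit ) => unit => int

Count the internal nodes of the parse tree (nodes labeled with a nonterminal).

15

[Ty [Pr [Base ( [Ty [Pr [Base a]] => [Ty [Pr [Base unit]]]] )]] => [Ty [Pr [Base unit]] => [Ty [Pr [Base int]]]]]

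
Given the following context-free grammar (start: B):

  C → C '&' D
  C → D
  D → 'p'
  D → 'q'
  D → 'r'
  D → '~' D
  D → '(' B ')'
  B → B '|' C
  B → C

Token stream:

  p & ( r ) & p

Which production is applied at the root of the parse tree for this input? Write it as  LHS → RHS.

[B [C [C [C [D p]] & [D ( [B [C [D r]]] )]] & [D p]]]

B → C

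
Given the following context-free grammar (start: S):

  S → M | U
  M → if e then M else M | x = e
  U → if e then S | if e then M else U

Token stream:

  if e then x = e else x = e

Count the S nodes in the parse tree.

[S [M if e then [M x = e] else [M x = e]]]

1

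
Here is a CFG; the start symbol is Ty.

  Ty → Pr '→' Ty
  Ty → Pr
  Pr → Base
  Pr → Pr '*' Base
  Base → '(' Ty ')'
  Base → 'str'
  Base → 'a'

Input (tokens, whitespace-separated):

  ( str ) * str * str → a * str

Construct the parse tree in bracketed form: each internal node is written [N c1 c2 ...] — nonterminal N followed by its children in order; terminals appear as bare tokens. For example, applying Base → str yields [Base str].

[Ty [Pr [Pr [Pr [Base ( [Ty [Pr [Base str]]] )]] * [Base str]] * [Base str]] → [Ty [Pr [Pr [Base a]] * [Base str]]]]

Ty
Pr → Ty
Pr * Base → Ty
Pr * Base * Base → Ty
Base * Base * Base → Ty
( Ty ) * Base * Base → Ty
( Pr ) * Base * Base → Ty
( Base ) * Base * Base → Ty
( str ) * Base * Base → Ty
( str ) * str * Base → Ty
( str ) * str * str → Ty
( str ) * str * str → Pr
( str ) * str * str → Pr * Base
( str ) * str * str → Base * Base
( str ) * str * str → a * Base
( str ) * str * str → a * str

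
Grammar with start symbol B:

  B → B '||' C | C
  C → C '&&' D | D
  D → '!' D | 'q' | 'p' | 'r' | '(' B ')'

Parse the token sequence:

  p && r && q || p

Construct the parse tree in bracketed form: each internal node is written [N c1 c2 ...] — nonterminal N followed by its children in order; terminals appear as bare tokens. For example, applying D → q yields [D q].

[B [B [C [C [C [D p]] && [D r]] && [D q]]] || [C [D p]]]

B
B || C
C || C
C && D || C
C && D && D || C
D && D && D || C
p && D && D || C
p && r && D || C
p && r && q || C
p && r && q || D
p && r && q || p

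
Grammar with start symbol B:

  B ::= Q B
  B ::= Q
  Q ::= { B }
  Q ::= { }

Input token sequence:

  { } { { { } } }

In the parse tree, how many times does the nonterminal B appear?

4

[B [Q { }] [B [Q { [B [Q { [B [Q { }]] }]] }]]]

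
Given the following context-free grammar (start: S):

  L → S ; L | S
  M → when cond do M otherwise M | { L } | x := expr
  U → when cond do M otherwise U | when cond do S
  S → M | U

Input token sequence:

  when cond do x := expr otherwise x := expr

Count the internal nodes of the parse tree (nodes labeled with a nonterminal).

[S [M when cond do [M x := expr] otherwise [M x := expr]]]

4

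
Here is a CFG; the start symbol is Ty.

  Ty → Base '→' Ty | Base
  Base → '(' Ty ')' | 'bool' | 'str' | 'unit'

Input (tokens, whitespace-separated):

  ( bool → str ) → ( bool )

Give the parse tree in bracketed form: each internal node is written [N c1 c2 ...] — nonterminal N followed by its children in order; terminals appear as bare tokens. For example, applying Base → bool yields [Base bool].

Ty
Base → Ty
( Ty ) → Ty
( Base → Ty ) → Ty
( bool → Ty ) → Ty
( bool → Base ) → Ty
( bool → str ) → Ty
( bool → str ) → Base
( bool → str ) → ( Ty )
( bool → str ) → ( Base )
( bool → str ) → ( bool )

[Ty [Base ( [Ty [Base bool] → [Ty [Base str]]] )] → [Ty [Base ( [Ty [Base bool]] )]]]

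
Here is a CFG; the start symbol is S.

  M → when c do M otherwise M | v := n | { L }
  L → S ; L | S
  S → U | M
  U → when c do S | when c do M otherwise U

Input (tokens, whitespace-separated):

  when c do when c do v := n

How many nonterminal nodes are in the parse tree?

[S [U when c do [S [U when c do [S [M v := n]]]]]]

6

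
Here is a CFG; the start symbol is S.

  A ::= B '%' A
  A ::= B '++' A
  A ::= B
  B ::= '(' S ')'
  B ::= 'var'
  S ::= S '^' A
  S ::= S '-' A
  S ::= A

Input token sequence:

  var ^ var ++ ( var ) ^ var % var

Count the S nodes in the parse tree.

4

[S [S [S [A [B var]]] ^ [A [B var] ++ [A [B ( [S [A [B var]]] )]]]] ^ [A [B var] % [A [B var]]]]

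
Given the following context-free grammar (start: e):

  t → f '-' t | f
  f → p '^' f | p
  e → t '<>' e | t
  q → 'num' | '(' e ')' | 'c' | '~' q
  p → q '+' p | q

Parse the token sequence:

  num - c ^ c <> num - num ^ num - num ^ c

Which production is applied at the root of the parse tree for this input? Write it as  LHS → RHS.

[e [t [f [p [q num]]] - [t [f [p [q c]] ^ [f [p [q c]]]]]] <> [e [t [f [p [q num]]] - [t [f [p [q num]] ^ [f [p [q num]]]] - [t [f [p [q num]] ^ [f [p [q c]]]]]]]]]

e → t '<>' e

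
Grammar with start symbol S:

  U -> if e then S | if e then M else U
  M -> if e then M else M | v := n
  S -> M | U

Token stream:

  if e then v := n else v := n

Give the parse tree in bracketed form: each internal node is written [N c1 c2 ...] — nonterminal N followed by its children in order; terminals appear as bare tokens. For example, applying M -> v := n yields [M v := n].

S
M
if e then M else M
if e then v := n else M
if e then v := n else v := n

[S [M if e then [M v := n] else [M v := n]]]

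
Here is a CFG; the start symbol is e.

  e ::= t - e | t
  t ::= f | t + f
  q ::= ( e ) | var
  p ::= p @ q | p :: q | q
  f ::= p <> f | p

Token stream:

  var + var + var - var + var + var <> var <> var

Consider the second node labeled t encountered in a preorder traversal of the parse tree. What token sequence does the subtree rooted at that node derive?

var + var

[e [t [t [t [f [p [q var]]]] + [f [p [q var]]]] + [f [p [q var]]]] - [e [t [t [t [f [p [q var]]]] + [f [p [q var]]]] + [f [p [q var]] <> [f [p [q var]] <> [f [p [q var]]]]]]]]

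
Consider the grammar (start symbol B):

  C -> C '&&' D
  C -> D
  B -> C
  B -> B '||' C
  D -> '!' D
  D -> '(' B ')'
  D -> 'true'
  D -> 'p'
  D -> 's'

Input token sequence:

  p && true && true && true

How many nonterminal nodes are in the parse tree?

9

[B [C [C [C [C [D p]] && [D true]] && [D true]] && [D true]]]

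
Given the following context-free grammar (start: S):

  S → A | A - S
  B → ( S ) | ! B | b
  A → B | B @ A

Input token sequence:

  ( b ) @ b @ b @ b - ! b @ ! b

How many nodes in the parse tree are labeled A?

7

[S [A [B ( [S [A [B b]]] )] @ [A [B b] @ [A [B b] @ [A [B b]]]]] - [S [A [B ! [B b]] @ [A [B ! [B b]]]]]]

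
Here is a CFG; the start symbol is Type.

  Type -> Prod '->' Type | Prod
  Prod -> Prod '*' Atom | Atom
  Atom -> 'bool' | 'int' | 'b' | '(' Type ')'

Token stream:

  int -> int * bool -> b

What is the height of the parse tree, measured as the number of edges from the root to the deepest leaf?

[Type [Prod [Atom int]] -> [Type [Prod [Prod [Atom int]] * [Atom bool]] -> [Type [Prod [Atom b]]]]]

5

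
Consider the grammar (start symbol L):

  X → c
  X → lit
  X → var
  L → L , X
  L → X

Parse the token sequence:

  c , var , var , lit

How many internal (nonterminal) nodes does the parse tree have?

8

[L [L [L [L [X c]] , [X var]] , [X var]] , [X lit]]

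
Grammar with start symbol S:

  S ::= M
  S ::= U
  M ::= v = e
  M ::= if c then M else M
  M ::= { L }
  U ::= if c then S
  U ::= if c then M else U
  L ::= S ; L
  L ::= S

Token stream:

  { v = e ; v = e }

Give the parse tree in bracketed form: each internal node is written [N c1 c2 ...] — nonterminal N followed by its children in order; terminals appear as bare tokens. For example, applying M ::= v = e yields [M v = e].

[S [M { [L [S [M v = e]] ; [L [S [M v = e]]]] }]]

S
M
{ L }
{ S ; L }
{ M ; L }
{ v = e ; L }
{ v = e ; S }
{ v = e ; M }
{ v = e ; v = e }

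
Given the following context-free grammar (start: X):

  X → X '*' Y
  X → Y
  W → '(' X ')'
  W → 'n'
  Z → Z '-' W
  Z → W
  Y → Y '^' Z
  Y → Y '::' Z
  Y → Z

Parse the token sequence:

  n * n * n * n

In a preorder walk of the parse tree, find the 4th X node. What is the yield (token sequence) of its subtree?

n

[X [X [X [X [Y [Z [W n]]]] * [Y [Z [W n]]]] * [Y [Z [W n]]]] * [Y [Z [W n]]]]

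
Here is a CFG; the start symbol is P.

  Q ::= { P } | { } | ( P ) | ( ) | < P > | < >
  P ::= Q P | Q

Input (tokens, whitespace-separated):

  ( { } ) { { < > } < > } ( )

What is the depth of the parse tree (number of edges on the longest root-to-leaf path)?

[P [Q ( [P [Q { }]] )] [P [Q { [P [Q { [P [Q < >]] }] [P [Q < >]]] }] [P [Q ( )]]]]

7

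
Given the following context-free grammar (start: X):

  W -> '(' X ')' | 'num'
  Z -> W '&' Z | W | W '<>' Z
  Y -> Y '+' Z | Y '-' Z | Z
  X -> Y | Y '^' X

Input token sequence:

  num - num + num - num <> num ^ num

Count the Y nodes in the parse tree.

5

[X [Y [Y [Y [Y [Z [W num]]] - [Z [W num]]] + [Z [W num]]] - [Z [W num] <> [Z [W num]]]] ^ [X [Y [Z [W num]]]]]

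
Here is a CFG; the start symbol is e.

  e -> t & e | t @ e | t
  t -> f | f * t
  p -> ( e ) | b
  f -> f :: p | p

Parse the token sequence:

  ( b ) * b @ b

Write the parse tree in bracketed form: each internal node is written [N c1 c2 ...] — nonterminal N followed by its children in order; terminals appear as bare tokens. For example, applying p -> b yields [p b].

e
t @ e
f * t @ e
p * t @ e
( e ) * t @ e
( t ) * t @ e
( f ) * t @ e
( p ) * t @ e
( b ) * t @ e
( b ) * f @ e
( b ) * p @ e
( b ) * b @ e
( b ) * b @ t
( b ) * b @ f
( b ) * b @ p
( b ) * b @ b

[e [t [f [p ( [e [t [f [p b]]]] )]] * [t [f [p b]]]] @ [e [t [f [p b]]]]]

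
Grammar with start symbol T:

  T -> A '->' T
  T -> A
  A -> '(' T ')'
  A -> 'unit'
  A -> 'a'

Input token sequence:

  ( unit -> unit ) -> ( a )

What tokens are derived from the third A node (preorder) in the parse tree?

[T [A ( [T [A unit] -> [T [A unit]]] )] -> [T [A ( [T [A a]] )]]]

unit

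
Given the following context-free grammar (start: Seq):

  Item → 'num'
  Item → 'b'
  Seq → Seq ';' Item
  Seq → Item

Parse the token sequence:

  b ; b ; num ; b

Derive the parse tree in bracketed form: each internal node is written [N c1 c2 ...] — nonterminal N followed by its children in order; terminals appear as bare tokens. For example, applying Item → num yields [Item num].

[Seq [Seq [Seq [Seq [Item b]] ; [Item b]] ; [Item num]] ; [Item b]]

Seq
Seq ; Item
Seq ; Item ; Item
Seq ; Item ; Item ; Item
Item ; Item ; Item ; Item
b ; Item ; Item ; Item
b ; b ; Item ; Item
b ; b ; num ; Item
b ; b ; num ; b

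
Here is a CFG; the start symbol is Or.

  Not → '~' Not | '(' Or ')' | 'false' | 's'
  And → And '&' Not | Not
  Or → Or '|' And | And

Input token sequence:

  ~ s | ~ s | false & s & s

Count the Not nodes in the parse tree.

[Or [Or [Or [And [Not ~ [Not s]]]] | [And [Not ~ [Not s]]]] | [And [And [And [Not false]] & [Not s]] & [Not s]]]

7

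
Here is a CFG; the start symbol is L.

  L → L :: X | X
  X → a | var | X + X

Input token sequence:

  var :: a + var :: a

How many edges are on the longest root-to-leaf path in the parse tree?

4

[L [L [L [X var]] :: [X [X a] + [X var]]] :: [X a]]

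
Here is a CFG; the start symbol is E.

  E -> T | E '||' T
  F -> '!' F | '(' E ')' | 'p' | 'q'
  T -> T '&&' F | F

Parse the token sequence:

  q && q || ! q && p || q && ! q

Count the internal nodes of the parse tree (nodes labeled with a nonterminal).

17

[E [E [E [T [T [F q]] && [F q]]] || [T [T [F ! [F q]]] && [F p]]] || [T [T [F q]] && [F ! [F q]]]]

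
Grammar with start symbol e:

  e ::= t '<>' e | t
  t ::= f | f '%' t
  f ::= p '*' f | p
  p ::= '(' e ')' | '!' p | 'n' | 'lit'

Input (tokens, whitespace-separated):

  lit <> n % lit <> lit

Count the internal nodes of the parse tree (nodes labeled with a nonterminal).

15

[e [t [f [p lit]]] <> [e [t [f [p n]] % [t [f [p lit]]]] <> [e [t [f [p lit]]]]]]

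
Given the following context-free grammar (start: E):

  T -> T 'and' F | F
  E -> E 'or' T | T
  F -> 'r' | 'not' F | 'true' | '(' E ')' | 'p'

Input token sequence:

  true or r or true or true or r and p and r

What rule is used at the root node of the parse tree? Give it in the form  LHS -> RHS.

E -> E 'or' T

[E [E [E [E [E [T [F true]]] or [T [F r]]] or [T [F true]]] or [T [F true]]] or [T [T [T [F r]] and [F p]] and [F r]]]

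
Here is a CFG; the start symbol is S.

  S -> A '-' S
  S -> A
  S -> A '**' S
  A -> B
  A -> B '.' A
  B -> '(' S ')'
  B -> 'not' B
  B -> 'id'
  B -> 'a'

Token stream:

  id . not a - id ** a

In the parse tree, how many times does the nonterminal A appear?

4

[S [A [B id] . [A [B not [B a]]]] - [S [A [B id]] ** [S [A [B a]]]]]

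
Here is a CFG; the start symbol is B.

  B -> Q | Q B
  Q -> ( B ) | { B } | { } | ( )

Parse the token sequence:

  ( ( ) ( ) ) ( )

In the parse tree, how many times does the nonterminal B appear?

4

[B [Q ( [B [Q ( )] [B [Q ( )]]] )] [B [Q ( )]]]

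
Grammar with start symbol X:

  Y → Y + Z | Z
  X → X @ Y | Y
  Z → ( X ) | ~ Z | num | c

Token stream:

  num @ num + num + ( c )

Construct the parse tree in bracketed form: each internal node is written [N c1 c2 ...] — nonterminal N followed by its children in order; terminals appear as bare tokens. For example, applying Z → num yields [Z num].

X
X @ Y
Y @ Y
Z @ Y
num @ Y
num @ Y + Z
num @ Y + Z + Z
num @ Z + Z + Z
num @ num + Z + Z
num @ num + num + Z
num @ num + num + ( X )
num @ num + num + ( Y )
num @ num + num + ( Z )
num @ num + num + ( c )

[X [X [Y [Z num]]] @ [Y [Y [Y [Z num]] + [Z num]] + [Z ( [X [Y [Z c]]] )]]]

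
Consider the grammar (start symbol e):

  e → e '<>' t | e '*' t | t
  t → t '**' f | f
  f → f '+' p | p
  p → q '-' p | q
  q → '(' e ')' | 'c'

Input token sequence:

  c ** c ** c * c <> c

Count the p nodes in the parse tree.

5

[e [e [e [t [t [t [f [p [q c]]]] ** [f [p [q c]]]] ** [f [p [q c]]]]] * [t [f [p [q c]]]]] <> [t [f [p [q c]]]]]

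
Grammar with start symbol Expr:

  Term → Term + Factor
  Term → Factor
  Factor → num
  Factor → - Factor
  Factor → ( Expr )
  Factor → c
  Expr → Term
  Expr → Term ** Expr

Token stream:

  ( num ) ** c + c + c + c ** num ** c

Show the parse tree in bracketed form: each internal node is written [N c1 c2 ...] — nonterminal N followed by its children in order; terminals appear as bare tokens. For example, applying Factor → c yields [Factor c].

[Expr [Term [Factor ( [Expr [Term [Factor num]]] )]] ** [Expr [Term [Term [Term [Term [Factor c]] + [Factor c]] + [Factor c]] + [Factor c]] ** [Expr [Term [Factor num]] ** [Expr [Term [Factor c]]]]]]

Expr
Term ** Expr
Factor ** Expr
( Expr ) ** Expr
( Term ) ** Expr
( Factor ) ** Expr
( num ) ** Expr
( num ) ** Term ** Expr
( num ) ** Term + Factor ** Expr
( num ) ** Term + Factor + Factor ** Expr
( num ) ** Term + Factor + Factor + Factor ** Expr
( num ) ** Factor + Factor + Factor + Factor ** Expr
( num ) ** c + Factor + Factor + Factor ** Expr
( num ) ** c + c + Factor + Factor ** Expr
( num ) ** c + c + c + Factor ** Expr
( num ) ** c + c + c + c ** Expr
( num ) ** c + c + c + c ** Term ** Expr
( num ) ** c + c + c + c ** Factor ** Expr
( num ) ** c + c + c + c ** num ** Expr
( num ) ** c + c + c + c ** num ** Term
( num ) ** c + c + c + c ** num ** Factor
( num ) ** c + c + c + c ** num ** c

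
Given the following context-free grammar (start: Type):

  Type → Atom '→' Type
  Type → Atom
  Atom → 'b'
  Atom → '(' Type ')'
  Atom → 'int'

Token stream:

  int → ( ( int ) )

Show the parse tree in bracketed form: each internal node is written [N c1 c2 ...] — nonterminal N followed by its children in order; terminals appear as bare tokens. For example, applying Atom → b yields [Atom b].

[Type [Atom int] → [Type [Atom ( [Type [Atom ( [Type [Atom int]] )]] )]]]

Type
Atom → Type
int → Type
int → Atom
int → ( Type )
int → ( Atom )
int → ( ( Type ) )
int → ( ( Atom ) )
int → ( ( int ) )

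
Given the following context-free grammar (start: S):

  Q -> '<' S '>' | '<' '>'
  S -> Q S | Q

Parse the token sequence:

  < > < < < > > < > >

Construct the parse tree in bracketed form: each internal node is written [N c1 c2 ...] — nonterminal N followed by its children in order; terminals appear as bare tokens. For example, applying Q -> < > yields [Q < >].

S
Q S
< > S
< > Q
< > < S >
< > < Q S >
< > < < S > S >
< > < < Q > S >
< > < < < > > S >
< > < < < > > Q >
< > < < < > > < > >

[S [Q < >] [S [Q < [S [Q < [S [Q < >]] >] [S [Q < >]]] >]]]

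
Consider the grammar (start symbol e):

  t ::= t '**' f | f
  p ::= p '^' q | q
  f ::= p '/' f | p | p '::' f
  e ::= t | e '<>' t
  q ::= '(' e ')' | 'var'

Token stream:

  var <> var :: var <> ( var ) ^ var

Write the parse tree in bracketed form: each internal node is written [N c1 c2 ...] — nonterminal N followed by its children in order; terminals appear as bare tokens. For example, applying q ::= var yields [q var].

[e [e [e [t [f [p [q var]]]]] <> [t [f [p [q var]] :: [f [p [q var]]]]]] <> [t [f [p [p [q ( [e [t [f [p [q var]]]]] )]] ^ [q var]]]]]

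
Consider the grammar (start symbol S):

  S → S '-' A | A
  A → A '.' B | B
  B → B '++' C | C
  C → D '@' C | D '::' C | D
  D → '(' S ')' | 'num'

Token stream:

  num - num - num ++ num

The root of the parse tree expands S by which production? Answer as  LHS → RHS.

[S [S [S [A [B [C [D num]]]]] - [A [B [C [D num]]]]] - [A [B [B [C [D num]]] ++ [C [D num]]]]]

S → S '-' A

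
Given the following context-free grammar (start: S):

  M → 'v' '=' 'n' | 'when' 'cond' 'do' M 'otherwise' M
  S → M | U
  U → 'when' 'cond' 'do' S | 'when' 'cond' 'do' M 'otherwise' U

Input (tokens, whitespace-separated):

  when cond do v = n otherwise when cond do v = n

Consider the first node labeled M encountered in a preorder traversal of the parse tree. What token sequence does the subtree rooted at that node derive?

[S [U when cond do [M v = n] otherwise [U when cond do [S [M v = n]]]]]

v = n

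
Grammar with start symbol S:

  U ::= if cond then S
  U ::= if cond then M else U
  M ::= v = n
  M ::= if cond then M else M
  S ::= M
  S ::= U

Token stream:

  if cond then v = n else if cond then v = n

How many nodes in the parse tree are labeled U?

[S [U if cond then [M v = n] else [U if cond then [S [M v = n]]]]]

2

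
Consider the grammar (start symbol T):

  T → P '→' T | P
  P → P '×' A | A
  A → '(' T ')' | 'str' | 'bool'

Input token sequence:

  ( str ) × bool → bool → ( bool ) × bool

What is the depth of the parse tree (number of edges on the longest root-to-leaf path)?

9

[T [P [P [A ( [T [P [A str]]] )]] × [A bool]] → [T [P [A bool]] → [T [P [P [A ( [T [P [A bool]]] )]] × [A bool]]]]]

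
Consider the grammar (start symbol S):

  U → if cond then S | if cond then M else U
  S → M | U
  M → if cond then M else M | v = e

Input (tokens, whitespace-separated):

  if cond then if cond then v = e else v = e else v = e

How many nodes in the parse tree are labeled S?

[S [M if cond then [M if cond then [M v = e] else [M v = e]] else [M v = e]]]

1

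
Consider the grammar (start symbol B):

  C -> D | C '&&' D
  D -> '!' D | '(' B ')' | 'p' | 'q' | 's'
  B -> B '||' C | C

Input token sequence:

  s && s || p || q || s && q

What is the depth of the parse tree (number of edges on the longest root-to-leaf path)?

7

[B [B [B [B [C [C [D s]] && [D s]]] || [C [D p]]] || [C [D q]]] || [C [C [D s]] && [D q]]]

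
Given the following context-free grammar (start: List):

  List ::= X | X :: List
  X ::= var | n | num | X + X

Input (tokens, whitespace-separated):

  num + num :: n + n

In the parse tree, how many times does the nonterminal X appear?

[List [X [X num] + [X num]] :: [List [X [X n] + [X n]]]]

6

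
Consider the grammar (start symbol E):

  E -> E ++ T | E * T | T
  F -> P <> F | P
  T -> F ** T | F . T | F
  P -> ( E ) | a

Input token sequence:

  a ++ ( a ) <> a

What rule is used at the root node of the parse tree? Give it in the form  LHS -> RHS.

[E [E [T [F [P a]]]] ++ [T [F [P ( [E [T [F [P a]]]] )] <> [F [P a]]]]]

E -> E ++ T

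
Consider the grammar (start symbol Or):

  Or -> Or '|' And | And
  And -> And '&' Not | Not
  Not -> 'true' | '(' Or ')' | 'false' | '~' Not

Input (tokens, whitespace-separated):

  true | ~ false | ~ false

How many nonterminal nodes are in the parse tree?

11

[Or [Or [Or [And [Not true]]] | [And [Not ~ [Not false]]]] | [And [Not ~ [Not false]]]]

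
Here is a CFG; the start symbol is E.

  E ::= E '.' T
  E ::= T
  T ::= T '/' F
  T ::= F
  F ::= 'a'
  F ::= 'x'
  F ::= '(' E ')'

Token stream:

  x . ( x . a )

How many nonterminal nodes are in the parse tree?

12

[E [E [T [F x]]] . [T [F ( [E [E [T [F x]]] . [T [F a]]] )]]]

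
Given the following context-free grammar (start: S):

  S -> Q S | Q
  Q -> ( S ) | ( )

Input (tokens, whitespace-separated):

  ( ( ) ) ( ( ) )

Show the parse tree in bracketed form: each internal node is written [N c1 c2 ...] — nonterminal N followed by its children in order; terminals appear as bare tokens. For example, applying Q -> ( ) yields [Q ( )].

S
Q S
( S ) S
( Q ) S
( ( ) ) S
( ( ) ) Q
( ( ) ) ( S )
( ( ) ) ( Q )
( ( ) ) ( ( ) )

[S [Q ( [S [Q ( )]] )] [S [Q ( [S [Q ( )]] )]]]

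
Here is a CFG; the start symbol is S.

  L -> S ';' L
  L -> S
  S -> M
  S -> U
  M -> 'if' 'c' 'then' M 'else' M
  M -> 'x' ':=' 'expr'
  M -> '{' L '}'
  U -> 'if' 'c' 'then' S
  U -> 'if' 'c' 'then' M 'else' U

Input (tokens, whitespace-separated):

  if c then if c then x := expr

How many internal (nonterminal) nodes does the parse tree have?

6

[S [U if c then [S [U if c then [S [M x := expr]]]]]]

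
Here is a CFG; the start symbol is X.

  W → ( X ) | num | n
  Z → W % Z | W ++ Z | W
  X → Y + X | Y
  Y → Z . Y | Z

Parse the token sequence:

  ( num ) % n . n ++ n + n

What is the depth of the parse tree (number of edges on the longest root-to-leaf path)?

8

[X [Y [Z [W ( [X [Y [Z [W num]]]] )] % [Z [W n]]] . [Y [Z [W n] ++ [Z [W n]]]]] + [X [Y [Z [W n]]]]]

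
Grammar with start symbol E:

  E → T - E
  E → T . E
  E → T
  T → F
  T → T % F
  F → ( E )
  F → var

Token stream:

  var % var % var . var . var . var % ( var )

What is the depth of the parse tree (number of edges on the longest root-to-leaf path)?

9

[E [T [T [T [F var]] % [F var]] % [F var]] . [E [T [F var]] . [E [T [F var]] . [E [T [T [F var]] % [F ( [E [T [F var]]] )]]]]]]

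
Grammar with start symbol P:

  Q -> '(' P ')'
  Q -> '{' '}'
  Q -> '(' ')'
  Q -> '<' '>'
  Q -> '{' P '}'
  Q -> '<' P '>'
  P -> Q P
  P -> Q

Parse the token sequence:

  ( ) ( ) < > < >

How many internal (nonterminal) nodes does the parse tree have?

8

[P [Q ( )] [P [Q ( )] [P [Q < >] [P [Q < >]]]]]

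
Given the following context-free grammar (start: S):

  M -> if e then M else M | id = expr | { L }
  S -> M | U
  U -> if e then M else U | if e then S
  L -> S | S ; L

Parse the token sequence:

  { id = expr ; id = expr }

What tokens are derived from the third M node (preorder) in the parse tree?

[S [M { [L [S [M id = expr]] ; [L [S [M id = expr]]]] }]]

id = expr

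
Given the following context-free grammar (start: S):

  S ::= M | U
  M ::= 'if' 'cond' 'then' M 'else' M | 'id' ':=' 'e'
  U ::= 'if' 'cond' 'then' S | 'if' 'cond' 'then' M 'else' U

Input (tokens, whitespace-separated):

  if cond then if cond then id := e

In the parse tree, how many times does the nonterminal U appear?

[S [U if cond then [S [U if cond then [S [M id := e]]]]]]

2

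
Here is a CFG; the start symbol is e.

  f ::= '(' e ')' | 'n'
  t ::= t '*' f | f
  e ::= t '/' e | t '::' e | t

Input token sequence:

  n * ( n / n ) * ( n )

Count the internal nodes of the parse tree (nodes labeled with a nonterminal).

[e [t [t [t [f n]] * [f ( [e [t [f n]] / [e [t [f n]]]] )]] * [f ( [e [t [f n]]] )]]]

16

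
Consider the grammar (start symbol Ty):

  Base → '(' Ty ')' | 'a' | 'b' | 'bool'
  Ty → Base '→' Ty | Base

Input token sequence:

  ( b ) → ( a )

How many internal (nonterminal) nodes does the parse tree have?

8

[Ty [Base ( [Ty [Base b]] )] → [Ty [Base ( [Ty [Base a]] )]]]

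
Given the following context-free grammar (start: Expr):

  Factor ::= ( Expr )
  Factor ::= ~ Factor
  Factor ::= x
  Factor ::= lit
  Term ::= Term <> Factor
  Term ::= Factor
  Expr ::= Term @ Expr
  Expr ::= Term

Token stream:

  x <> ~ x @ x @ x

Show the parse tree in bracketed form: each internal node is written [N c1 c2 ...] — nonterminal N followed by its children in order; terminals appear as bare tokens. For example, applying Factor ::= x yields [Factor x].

[Expr [Term [Term [Factor x]] <> [Factor ~ [Factor x]]] @ [Expr [Term [Factor x]] @ [Expr [Term [Factor x]]]]]

Expr
Term @ Expr
Term <> Factor @ Expr
Factor <> Factor @ Expr
x <> Factor @ Expr
x <> ~ Factor @ Expr
x <> ~ x @ Expr
x <> ~ x @ Term @ Expr
x <> ~ x @ Factor @ Expr
x <> ~ x @ x @ Expr
x <> ~ x @ x @ Term
x <> ~ x @ x @ Factor
x <> ~ x @ x @ x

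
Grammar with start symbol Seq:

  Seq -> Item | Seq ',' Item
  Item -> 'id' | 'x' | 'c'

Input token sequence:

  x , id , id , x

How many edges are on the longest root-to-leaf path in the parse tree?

5

[Seq [Seq [Seq [Seq [Item x]] , [Item id]] , [Item id]] , [Item x]]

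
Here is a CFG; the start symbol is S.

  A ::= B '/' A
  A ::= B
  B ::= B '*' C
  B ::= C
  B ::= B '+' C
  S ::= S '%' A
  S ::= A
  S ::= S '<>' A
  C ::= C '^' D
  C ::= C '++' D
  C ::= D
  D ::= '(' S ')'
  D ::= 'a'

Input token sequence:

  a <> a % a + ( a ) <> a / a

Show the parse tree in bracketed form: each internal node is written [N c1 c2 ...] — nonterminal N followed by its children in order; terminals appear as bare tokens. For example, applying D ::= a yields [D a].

[S [S [S [S [A [B [C [D a]]]]] <> [A [B [C [D a]]]]] % [A [B [B [C [D a]]] + [C [D ( [S [A [B [C [D a]]]]] )]]]]] <> [A [B [C [D a]]] / [A [B [C [D a]]]]]]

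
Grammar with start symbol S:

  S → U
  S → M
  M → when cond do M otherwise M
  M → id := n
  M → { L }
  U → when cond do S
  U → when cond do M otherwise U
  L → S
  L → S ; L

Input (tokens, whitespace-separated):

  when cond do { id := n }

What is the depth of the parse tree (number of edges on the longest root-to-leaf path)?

7

[S [U when cond do [S [M { [L [S [M id := n]]] }]]]]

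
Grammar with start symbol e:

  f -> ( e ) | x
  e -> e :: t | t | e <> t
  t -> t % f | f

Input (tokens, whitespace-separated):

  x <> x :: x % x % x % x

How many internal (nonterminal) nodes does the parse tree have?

[e [e [e [t [f x]]] <> [t [f x]]] :: [t [t [t [t [f x]] % [f x]] % [f x]] % [f x]]]

15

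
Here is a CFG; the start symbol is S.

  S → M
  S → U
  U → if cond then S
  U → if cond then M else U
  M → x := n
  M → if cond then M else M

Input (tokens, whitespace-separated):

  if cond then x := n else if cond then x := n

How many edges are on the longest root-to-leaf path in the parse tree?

5

[S [U if cond then [M x := n] else [U if cond then [S [M x := n]]]]]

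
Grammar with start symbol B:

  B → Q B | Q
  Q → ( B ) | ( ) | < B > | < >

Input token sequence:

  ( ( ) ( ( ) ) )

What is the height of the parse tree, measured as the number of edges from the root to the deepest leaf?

7

[B [Q ( [B [Q ( )] [B [Q ( [B [Q ( )]] )]]] )]]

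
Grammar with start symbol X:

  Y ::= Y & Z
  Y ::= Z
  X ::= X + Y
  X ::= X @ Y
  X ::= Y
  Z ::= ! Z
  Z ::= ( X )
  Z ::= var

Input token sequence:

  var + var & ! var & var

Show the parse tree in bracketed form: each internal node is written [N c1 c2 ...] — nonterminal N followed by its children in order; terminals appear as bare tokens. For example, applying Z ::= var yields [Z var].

[X [X [Y [Z var]]] + [Y [Y [Y [Z var]] & [Z ! [Z var]]] & [Z var]]]

X
X + Y
Y + Y
Z + Y
var + Y
var + Y & Z
var + Y & Z & Z
var + Z & Z & Z
var + var & Z & Z
var + var & ! Z & Z
var + var & ! var & Z
var + var & ! var & var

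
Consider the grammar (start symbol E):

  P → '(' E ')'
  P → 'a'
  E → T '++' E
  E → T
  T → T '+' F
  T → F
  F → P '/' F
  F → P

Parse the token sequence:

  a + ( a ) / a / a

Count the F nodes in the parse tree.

5

[E [T [T [F [P a]]] + [F [P ( [E [T [F [P a]]]] )] / [F [P a] / [F [P a]]]]]]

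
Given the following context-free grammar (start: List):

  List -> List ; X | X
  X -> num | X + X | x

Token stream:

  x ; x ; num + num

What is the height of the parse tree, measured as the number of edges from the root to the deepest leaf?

4

[List [List [List [X x]] ; [X x]] ; [X [X num] + [X num]]]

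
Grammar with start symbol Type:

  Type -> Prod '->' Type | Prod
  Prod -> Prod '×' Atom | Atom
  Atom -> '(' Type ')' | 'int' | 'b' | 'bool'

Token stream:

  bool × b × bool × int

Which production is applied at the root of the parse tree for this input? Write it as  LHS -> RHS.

Type -> Prod

[Type [Prod [Prod [Prod [Prod [Atom bool]] × [Atom b]] × [Atom bool]] × [Atom int]]]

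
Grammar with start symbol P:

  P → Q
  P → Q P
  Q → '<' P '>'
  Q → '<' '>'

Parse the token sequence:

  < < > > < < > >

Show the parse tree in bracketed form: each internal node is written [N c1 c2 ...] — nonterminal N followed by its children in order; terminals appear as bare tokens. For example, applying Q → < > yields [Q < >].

[P [Q < [P [Q < >]] >] [P [Q < [P [Q < >]] >]]]

P
Q P
< P > P
< Q > P
< < > > P
< < > > Q
< < > > < P >
< < > > < Q >
< < > > < < > >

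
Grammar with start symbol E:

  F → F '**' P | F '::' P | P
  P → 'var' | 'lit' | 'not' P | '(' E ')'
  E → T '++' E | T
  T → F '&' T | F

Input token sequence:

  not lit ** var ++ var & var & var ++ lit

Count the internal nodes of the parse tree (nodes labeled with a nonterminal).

21

[E [T [F [F [P not [P lit]]] ** [P var]]] ++ [E [T [F [P var]] & [T [F [P var]] & [T [F [P var]]]]] ++ [E [T [F [P lit]]]]]]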